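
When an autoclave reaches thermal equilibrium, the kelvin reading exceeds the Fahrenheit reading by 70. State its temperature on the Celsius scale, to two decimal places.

Let x be the Fahrenheit reading; then the kelvin reading is 5/9·x + 255.372.
(5/9·x + 255.372) - x = 70  ⇒  (-4/9)·x = -185.372  ⇒  x = 417.0875°F.
In Celsius: (417.0875 - 32) × 5/9 = 213.94°C.

213.94°C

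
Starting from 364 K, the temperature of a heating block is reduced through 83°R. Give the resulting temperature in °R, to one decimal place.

572.2°R

Initial temperature in Celsius: 364 - 273.15 = 90.8500°C.
The 83°R change is an interval, so only the factor 5/9 applies: -83 × 5/9 = -46.1111°C.
Final Celsius temperature: 90.8500 - 46.1111 = 44.7389°C.
In Rankine: 44.7389 × 1.8 + 491.67 = 572.2°R.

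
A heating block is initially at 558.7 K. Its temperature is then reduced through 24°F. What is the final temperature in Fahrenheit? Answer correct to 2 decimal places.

521.99°F

Initial temperature in Celsius: 558.7 - 273.15 = 285.5500°C.
The 24°F change is an interval, so only the factor 5/9 applies: -24 × 5/9 = -13.3333°C.
Final Celsius temperature: 285.5500 - 13.3333 = 272.2167°C.
In Fahrenheit: 272.2167 × 1.8 + 32 = 521.99°F.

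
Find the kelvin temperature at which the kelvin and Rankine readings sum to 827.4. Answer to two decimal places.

Let K be the kelvin reading. The Rankine reading is R = 1.8·K.
Require K + R = 827.4: (2.8)·K = 827.4.
K = (827.4) / (2.8) = 295.50.

295.50 K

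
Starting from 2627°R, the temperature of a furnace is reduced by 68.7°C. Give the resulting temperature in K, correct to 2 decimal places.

1390.74 K

Initial temperature in Celsius: (2627 - 491.67) × 5/9 = 1186.2944°C.
Final Celsius temperature: 1186.2944 - 68.7000 = 1117.5944°C.
In kelvin: 1117.5944 + 273.15 = 1390.74 K.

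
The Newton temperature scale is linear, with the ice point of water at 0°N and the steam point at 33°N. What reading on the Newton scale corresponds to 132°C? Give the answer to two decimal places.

43.56°N

Linearly onto the Newton scale: 0 + (132.0000 / 100) × (33 - 0) = 43.56°N.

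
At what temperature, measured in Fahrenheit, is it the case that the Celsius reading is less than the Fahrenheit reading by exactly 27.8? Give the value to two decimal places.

22.55°F

Let F be the Fahrenheit reading. The Celsius reading is C = 5/9·F - 17.7778.
Require C - F = -27.8: (-4/9)·F - 17.7778 = -27.8.
F = (-27.8 + 17.7778) / (-4/9) = 22.55.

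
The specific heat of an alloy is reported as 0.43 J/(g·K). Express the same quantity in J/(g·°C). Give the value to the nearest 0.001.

0.430 J/(g·°C)

The quantity depends on a temperature interval, so only the ratio of degree sizes applies; the offset between the scales is irrelevant.
A change of 1°C is a change of 1 K, so per °C the value is 0.43 × 1 = 0.430.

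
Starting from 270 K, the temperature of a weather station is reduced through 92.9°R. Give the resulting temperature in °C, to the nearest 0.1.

Initial temperature in Celsius: 270 - 273.15 = -3.1500°C.
The 92.9°R change is an interval, so only the factor 5/9 applies: -92.9 × 5/9 = -51.6111°C.
Final Celsius temperature: -3.1500 - 51.6111 = -54.7611°C.

-54.8°C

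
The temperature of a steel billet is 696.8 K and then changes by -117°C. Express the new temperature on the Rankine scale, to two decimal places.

Initial temperature in Celsius: 696.8 - 273.15 = 423.6500°C.
Final Celsius temperature: 423.6500 - 117.0000 = 306.6500°C.
In Rankine: 306.6500 × 1.8 + 491.67 = 1043.64°R.

1043.64°R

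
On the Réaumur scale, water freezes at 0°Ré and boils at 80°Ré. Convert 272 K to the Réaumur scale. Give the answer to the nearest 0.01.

-0.92°Ré

First in Celsius: 272 - 273.15 = -1.1500°C.
Linearly onto the Réaumur scale: 0 + (-1.1500 / 100) × (80 - 0) = -0.92°Ré.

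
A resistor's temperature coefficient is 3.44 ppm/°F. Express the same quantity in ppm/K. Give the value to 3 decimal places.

Since only a temperature interval is involved, the additive offset between the scales drops out.
A change of 1 K is a change of 1.8°F, so per K the value is 3.44 × 1.8 = 6.192.

6.192 ppm/K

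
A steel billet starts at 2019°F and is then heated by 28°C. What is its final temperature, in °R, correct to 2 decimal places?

Initial temperature in Celsius: (2019 - 32) × 5/9 = 1103.8889°C.
Final Celsius temperature: 1103.8889 + 28.0000 = 1131.8889°C.
In Rankine: 1131.8889 × 1.8 + 491.67 = 2529.07°R.

2529.07°R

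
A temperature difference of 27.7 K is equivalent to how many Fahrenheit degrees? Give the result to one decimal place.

49.9°F

An interval of 1 K corresponds to 1.8°F.
27.7 × 1.8 = 49.9.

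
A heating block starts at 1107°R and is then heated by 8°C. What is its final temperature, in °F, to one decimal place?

661.7°F

Initial temperature in Celsius: (1107 - 491.67) × 5/9 = 341.8500°C.
Final Celsius temperature: 341.8500 + 8.0000 = 349.8500°C.
In Fahrenheit: 349.8500 × 1.8 + 32 = 661.7°F.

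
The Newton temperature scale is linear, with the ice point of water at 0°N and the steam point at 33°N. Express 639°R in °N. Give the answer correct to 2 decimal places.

27.01°N

First in Celsius: (639 - 491.67) × 5/9 = 81.8500°C.
Linearly onto the Newton scale: 0 + (81.8500 / 100) × (33 - 0) = 27.01°N.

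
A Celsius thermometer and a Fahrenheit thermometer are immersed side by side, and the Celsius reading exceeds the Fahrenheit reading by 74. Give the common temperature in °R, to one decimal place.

Let x be the Celsius reading; then the Fahrenheit reading is 1.8·x + 32.
(1.8·x + 32) - x = -74  ⇒  (0.8)·x = -106  ⇒  x = -132.5000°C.
In Rankine: -132.5000 × 1.8 + 491.67 = 253.2°R.

253.2°R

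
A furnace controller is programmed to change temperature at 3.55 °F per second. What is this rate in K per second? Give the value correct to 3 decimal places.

The quantity depends on a temperature interval, so only the ratio of degree sizes applies; the offset between the scales is irrelevant.
A change of 1°F is a change of 5/9 K, so 3.55 × 5/9 = 1.972.

1.972 K/second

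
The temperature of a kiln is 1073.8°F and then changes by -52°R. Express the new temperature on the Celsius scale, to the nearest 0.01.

549.89°C

Initial temperature in Celsius: (1073.8 - 32) × 5/9 = 578.7778°C.
The 52°R change is an interval, so only the factor 5/9 applies: -52 × 5/9 = -28.8889°C.
Final Celsius temperature: 578.7778 - 28.8889 = 549.8889°C.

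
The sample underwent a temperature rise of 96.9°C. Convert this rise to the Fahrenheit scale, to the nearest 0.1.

For a temperature interval the offset drops out; only the factor 1.8 applies.
96.9 × 1.8 = 174.4.

174.4°F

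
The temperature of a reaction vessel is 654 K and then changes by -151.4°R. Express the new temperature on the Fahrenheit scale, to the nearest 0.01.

566.13°F

Initial temperature in Celsius: 654 - 273.15 = 380.8500°C.
The 151.4°R change is an interval, so only the factor 5/9 applies: -151.4 × 5/9 = -84.1111°C.
Final Celsius temperature: 380.8500 - 84.1111 = 296.7389°C.
In Fahrenheit: 296.7389 × 1.8 + 32 = 566.13°F.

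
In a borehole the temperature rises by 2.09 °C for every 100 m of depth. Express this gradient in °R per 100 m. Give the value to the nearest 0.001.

3.762 °R/100 m

Since only a temperature interval is involved, the additive offset between the scales drops out.
A change of 1°C is a change of 1.8°R, so 2.09 × 1.8 = 3.762.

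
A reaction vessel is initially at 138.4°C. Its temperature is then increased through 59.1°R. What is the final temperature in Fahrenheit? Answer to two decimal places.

340.22°F

The 59.1°R change is an interval, so only the factor 5/9 applies: +59.1 × 5/9 = +32.8333°C.
Final Celsius temperature: 138.4000 + 32.8333 = 171.2333°C.
In Fahrenheit: 171.2333 × 1.8 + 32 = 340.22°F.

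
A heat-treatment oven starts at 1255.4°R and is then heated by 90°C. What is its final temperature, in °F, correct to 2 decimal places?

Initial temperature in Celsius: (1255.4 - 491.67) × 5/9 = 424.2944°C.
Final Celsius temperature: 424.2944 + 90.0000 = 514.2944°C.
In Fahrenheit: 514.2944 × 1.8 + 32 = 957.73°F.

957.73°F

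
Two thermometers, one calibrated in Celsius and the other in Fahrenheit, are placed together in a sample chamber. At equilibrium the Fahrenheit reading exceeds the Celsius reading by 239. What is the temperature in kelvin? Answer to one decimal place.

531.9 K

Let x be the Celsius reading; then the Fahrenheit reading is 1.8·x + 32.
(1.8·x + 32) - x = 239  ⇒  (0.8)·x = 207  ⇒  x = 258.7500°C.
In kelvin: 258.7500 + 273.15 = 531.9 K.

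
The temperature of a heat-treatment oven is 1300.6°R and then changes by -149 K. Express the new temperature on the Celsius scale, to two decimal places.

Initial temperature in Celsius: (1300.6 - 491.67) × 5/9 = 449.4056°C.
The 149 K change is an interval; Kelvin and Celsius degrees are the same size, so ΔC = -149°C.
Final Celsius temperature: 449.4056 - 149.0000 = 300.4056°C.

300.41°C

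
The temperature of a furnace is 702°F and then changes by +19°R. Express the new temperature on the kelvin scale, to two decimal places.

Initial temperature in Celsius: (702 - 32) × 5/9 = 372.2222°C.
The 19°R change is an interval, so only the factor 5/9 applies: +19 × 5/9 = +10.5556°C.
Final Celsius temperature: 372.2222 + 10.5556 = 382.7778°C.
In kelvin: 382.7778 + 273.15 = 655.93 K.

655.93 K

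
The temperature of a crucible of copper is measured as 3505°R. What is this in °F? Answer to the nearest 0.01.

3045.33°F

In Celsius: (3505 - 491.67) × 5/9 = 1674.0722°C.
In Fahrenheit: 1674.0722 × 1.8 + 32 = 3045.33°F.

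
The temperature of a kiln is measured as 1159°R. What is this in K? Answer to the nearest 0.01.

In Celsius: (1159 - 491.67) × 5/9 = 370.7389°C.
In kelvin: 370.7389 + 273.15 = 643.89 K.

643.89 K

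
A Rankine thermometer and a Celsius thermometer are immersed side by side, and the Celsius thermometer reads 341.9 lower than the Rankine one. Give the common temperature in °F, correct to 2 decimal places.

Let x be the Rankine reading; then the Celsius reading is 5/9·x - 273.15.
(5/9·x - 273.15) - x = -341.9  ⇒  (-4/9)·x = -68.75  ⇒  x = 154.6875°R.
In Celsius: (154.6875 - 491.67) × 5/9 = -187.2125°C.
In Fahrenheit: -187.2125 × 1.8 + 32 = -304.98°F.

-304.98°F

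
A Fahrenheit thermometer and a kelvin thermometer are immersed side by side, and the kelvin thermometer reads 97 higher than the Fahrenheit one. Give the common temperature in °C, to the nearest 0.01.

180.19°C

Let x be the Fahrenheit reading; then the kelvin reading is 5/9·x + 255.372.
(5/9·x + 255.372) - x = 97  ⇒  (-4/9)·x = -158.372  ⇒  x = 356.3375°F.
In Celsius: (356.3375 - 32) × 5/9 = 180.19°C.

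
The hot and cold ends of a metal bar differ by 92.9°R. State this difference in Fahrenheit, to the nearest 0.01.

Rankine and Fahrenheit degrees are the same size, so the interval is unchanged: 92.90.

92.90°F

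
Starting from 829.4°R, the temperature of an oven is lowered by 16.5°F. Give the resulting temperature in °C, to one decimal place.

Initial temperature in Celsius: (829.4 - 491.67) × 5/9 = 187.6278°C.
The 16.5°F change is an interval, so only the factor 5/9 applies: -16.5 × 5/9 = -9.1667°C.
Final Celsius temperature: 187.6278 - 9.1667 = 178.4611°C.

178.5°C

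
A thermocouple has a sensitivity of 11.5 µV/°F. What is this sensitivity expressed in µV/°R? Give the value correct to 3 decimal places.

The quantity depends on a temperature interval, so only the ratio of degree sizes applies; the offset between the scales is irrelevant.
A change of 1°R is a change of 1°F, so per °R the value is 11.5 × 1 = 11.500.

11.500 µV/°R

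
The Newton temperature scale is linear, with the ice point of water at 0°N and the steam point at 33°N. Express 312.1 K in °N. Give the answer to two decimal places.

First in Celsius: 312.1 - 273.15 = 38.9500°C.
Linearly onto the Newton scale: 0 + (38.9500 / 100) × (33 - 0) = 12.85°N.

12.85°N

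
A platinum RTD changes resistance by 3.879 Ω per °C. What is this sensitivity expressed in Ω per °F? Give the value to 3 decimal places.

2.155 Ω per °F

The quantity depends on a temperature interval, so only the ratio of degree sizes applies; the offset between the scales is irrelevant.
A change of 1°F is a change of 5/9°C, so per °F the value is 3.879 × 5/9 = 2.155.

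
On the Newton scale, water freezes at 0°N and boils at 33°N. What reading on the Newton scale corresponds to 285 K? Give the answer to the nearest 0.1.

First in Celsius: 285 - 273.15 = 11.8500°C.
Linearly onto the Newton scale: 0 + (11.8500 / 100) × (33 - 0) = 3.9°N.

3.9°N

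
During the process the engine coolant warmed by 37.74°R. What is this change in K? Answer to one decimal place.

21.0 K

For a temperature interval the offset drops out; only the factor 5/9 applies.
37.74 × 5/9 = 21.0.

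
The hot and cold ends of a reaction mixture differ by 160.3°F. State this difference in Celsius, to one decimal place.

89.1°C

Only the scale ratio 5/9 matters for a change in temperature.
160.3 × 5/9 = 89.1.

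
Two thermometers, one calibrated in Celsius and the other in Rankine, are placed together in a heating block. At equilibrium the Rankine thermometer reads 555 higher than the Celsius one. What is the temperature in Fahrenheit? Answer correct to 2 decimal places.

Let x be the Celsius reading; then the Rankine reading is 1.8·x + 491.67.
(1.8·x + 491.67) - x = 555  ⇒  (0.8)·x = 63.33  ⇒  x = 79.1625°C.
In Fahrenheit: 79.1625 × 1.8 + 32 = 174.49°F.

174.49°F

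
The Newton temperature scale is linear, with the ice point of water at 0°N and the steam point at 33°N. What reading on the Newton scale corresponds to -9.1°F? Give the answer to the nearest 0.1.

-7.5°N

First in Celsius: (-9.1 - 32) × 5/9 = -22.8333°C.
Linearly onto the Newton scale: 0 + (-22.8333 / 100) × (33 - 0) = -7.5°N.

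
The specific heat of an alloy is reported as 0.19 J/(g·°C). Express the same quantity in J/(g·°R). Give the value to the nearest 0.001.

Since only a temperature interval is involved, the additive offset between the scales drops out.
A change of 1°R is a change of 5/9°C, so per °R the value is 0.19 × 5/9 = 0.106.

0.106 J/(g·°R)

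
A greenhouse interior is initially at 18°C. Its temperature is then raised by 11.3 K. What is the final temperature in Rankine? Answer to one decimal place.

544.4°R

The 11.3 K change is an interval; Kelvin and Celsius degrees are the same size, so ΔC = +11.3°C.
Final Celsius temperature: 18.0000 + 11.3000 = 29.3000°C.
In Rankine: 29.3000 × 1.8 + 491.67 = 544.4°R.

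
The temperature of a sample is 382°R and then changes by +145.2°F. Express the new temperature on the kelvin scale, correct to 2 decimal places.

Initial temperature in Celsius: (382 - 491.67) × 5/9 = -60.9278°C.
The 145.2°F change is an interval, so only the factor 5/9 applies: +145.2 × 5/9 = +80.6667°C.
Final Celsius temperature: -60.9278 + 80.6667 = 19.7389°C.
In kelvin: 19.7389 + 273.15 = 292.89 K.

292.89 K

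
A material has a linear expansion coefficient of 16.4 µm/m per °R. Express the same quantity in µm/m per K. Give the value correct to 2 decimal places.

29.52 µm/m per K

The quantity depends on a temperature interval, so only the ratio of degree sizes applies; the offset between the scales is irrelevant.
A change of 1 K is a change of 1.8°R, so per K the value is 16.4 × 1.8 = 29.52.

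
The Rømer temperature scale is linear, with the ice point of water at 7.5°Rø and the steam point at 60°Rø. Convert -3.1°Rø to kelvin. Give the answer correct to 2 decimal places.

Linear interpolation between the fixed points: C = (-3.1 - 7.5) × 100 / (60 - 7.5) = -20.1905°C.
Then -20.1905 + 273.15 = 252.96 K.

252.96 K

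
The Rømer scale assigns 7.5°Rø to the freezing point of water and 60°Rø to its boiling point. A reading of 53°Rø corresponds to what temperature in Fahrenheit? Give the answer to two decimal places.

Linear interpolation between the fixed points: C = (53 - 7.5) × 100 / (60 - 7.5) = 86.6667°C.
Then 86.6667 × 1.8 + 32 = 188.00°F.

188.00°F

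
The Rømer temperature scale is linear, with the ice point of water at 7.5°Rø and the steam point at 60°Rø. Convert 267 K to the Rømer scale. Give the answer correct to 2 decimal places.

First in Celsius: 267 - 273.15 = -6.1500°C.
Linearly onto the Rømer scale: 7.5 + (-6.1500 / 100) × (60 - 7.5) = 4.27°Rø.

4.27°Rø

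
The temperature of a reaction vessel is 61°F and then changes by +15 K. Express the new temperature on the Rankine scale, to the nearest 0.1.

547.7°R

Initial temperature in Celsius: (61 - 32) × 5/9 = 16.1111°C.
The 15 K change is an interval; Kelvin and Celsius degrees are the same size, so ΔC = +15°C.
Final Celsius temperature: 16.1111 + 15.0000 = 31.1111°C.
In Rankine: 31.1111 × 1.8 + 491.67 = 547.7°R.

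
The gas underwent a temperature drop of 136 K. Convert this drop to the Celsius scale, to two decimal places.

136.00°C

Kelvin and Celsius degrees are the same size, so the interval is unchanged: 136.00.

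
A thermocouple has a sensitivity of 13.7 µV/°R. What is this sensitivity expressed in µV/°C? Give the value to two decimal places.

24.66 µV/°C

The quantity depends on a temperature interval, so only the ratio of degree sizes applies; the offset between the scales is irrelevant.
A change of 1°C is a change of 1.8°R, so per °C the value is 13.7 × 1.8 = 24.66.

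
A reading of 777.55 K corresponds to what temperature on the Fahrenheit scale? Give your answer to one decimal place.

In Celsius: 777.55 - 273.15 = 504.4000°C.
In Fahrenheit: 504.4000 × 1.8 + 32 = 939.9°F.

939.9°F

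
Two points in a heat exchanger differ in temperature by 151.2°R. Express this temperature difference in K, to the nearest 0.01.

84.00 K

For a temperature interval the offset drops out; only the factor 5/9 applies.
151.2 × 5/9 = 84.00.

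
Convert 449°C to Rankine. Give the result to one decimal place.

1299.9°R

In Rankine: 449.0000 × 1.8 + 491.67 = 1299.9°R.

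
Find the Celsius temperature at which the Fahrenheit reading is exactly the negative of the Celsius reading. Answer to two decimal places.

-11.43°C

Let C be the Celsius reading. The Fahrenheit reading is F = 1.8·C + 32.
Require F = -1·C: 1.8·C + 32 = -1·C.
(2.8)·C = -32  ⇒  C = -11.43.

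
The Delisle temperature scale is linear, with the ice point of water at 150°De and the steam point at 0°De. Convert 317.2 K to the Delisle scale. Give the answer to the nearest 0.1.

83.9°De

First in Celsius: 317.2 - 273.15 = 44.0500°C.
Linearly onto the Delisle scale: 150 + (44.0500 / 100) × (0 - 150) = 83.9°De.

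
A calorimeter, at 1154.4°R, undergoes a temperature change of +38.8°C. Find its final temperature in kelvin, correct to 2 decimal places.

680.13 K

Initial temperature in Celsius: (1154.4 - 491.67) × 5/9 = 368.1833°C.
Final Celsius temperature: 368.1833 + 38.8000 = 406.9833°C.
In kelvin: 406.9833 + 273.15 = 680.13 K.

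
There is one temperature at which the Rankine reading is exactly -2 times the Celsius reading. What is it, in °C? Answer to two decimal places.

Let C be the Celsius reading. The Rankine reading is R = 1.8·C + 491.67.
Require R = -2·C: 1.8·C + 491.67 = -2·C.
(3.8)·C = -491.67  ⇒  C = -129.39.

-129.39°C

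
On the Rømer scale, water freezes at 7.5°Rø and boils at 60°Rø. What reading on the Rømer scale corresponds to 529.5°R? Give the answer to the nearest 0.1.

First in Celsius: (529.5 - 491.67) × 5/9 = 21.0167°C.
Linearly onto the Rømer scale: 7.5 + (21.0167 / 100) × (60 - 7.5) = 18.5°Rø.

18.5°Rø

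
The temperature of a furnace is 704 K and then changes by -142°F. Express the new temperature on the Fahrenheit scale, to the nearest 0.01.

665.53°F

Initial temperature in Celsius: 704 - 273.15 = 430.8500°C.
The 142°F change is an interval, so only the factor 5/9 applies: -142 × 5/9 = -78.8889°C.
Final Celsius temperature: 430.8500 - 78.8889 = 351.9611°C.
In Fahrenheit: 351.9611 × 1.8 + 32 = 665.53°F.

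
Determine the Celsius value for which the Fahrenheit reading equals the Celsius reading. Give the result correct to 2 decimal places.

-40.00°C

Let C be the Celsius reading. The Fahrenheit reading is F = 1.8·C + 32.
Set F = C: 1.8·C + 32 = C.
(0.8)·C = -32  ⇒  C = -40.00.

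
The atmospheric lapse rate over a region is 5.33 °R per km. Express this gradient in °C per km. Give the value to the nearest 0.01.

2.96 °C/km

Since only a temperature interval is involved, the additive offset between the scales drops out.
A change of 1°R is a change of 5/9°C, so 5.33 × 5/9 = 2.96.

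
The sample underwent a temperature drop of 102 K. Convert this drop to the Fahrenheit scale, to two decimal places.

An interval of 1 K corresponds to 1.8°F.
102 × 1.8 = 183.60.

183.60°F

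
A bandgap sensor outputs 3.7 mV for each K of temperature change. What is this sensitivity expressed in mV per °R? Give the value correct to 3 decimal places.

Since only a temperature interval is involved, the additive offset between the scales drops out.
A change of 1°R is a change of 5/9 K, so per °R the value is 3.7 × 5/9 = 2.056.

2.056 mV per °R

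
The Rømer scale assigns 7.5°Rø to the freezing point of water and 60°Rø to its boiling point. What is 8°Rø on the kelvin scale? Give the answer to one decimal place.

Linear interpolation between the fixed points: C = (8 - 7.5) × 100 / (60 - 7.5) = 0.9524°C.
Then 0.9524 + 273.15 = 274.1 K.

274.1 K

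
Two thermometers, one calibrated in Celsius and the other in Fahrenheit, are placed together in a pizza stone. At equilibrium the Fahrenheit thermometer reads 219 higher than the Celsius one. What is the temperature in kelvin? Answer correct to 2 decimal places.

Let x be the Celsius reading; then the Fahrenheit reading is 1.8·x + 32.
(1.8·x + 32) - x = 219  ⇒  (0.8)·x = 187  ⇒  x = 233.7500°C.
In kelvin: 233.7500 + 273.15 = 506.90 K.

506.90 K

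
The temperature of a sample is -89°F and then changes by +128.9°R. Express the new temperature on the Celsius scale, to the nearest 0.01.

4.39°C

Initial temperature in Celsius: (-89 - 32) × 5/9 = -67.2222°C.
The 128.9°R change is an interval, so only the factor 5/9 applies: +128.9 × 5/9 = +71.6111°C.
Final Celsius temperature: -67.2222 + 71.6111 = 4.3889°C.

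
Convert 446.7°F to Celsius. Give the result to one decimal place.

In Celsius: (446.7 - 32) × 5/9 = 230.3889°C.

230.4°C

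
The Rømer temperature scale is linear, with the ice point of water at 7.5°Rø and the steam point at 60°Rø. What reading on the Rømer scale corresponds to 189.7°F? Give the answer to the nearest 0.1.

53.5°Rø

First in Celsius: (189.7 - 32) × 5/9 = 87.6111°C.
Linearly onto the Rømer scale: 7.5 + (87.6111 / 100) × (60 - 7.5) = 53.5°Rø.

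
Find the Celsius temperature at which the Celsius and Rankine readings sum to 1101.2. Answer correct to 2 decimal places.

217.69°C

Let C be the Celsius reading. The Rankine reading is R = 1.8·C + 491.67.
Require C + R = 1101.2: (2.8)·C + 491.67 = 1101.2.
C = (1101.2 - 491.67) / (2.8) = 217.69.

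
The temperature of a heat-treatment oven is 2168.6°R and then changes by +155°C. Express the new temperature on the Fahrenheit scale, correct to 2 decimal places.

1987.93°F

Initial temperature in Celsius: (2168.6 - 491.67) × 5/9 = 931.6278°C.
Final Celsius temperature: 931.6278 + 155.0000 = 1086.6278°C.
In Fahrenheit: 1086.6278 × 1.8 + 32 = 1987.93°F.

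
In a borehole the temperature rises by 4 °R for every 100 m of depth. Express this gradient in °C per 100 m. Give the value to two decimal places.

Since only a temperature interval is involved, the additive offset between the scales drops out.
A change of 1°R is a change of 5/9°C, so 4 × 5/9 = 2.22.

2.22 °C/100 m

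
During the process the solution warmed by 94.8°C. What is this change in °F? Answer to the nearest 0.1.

170.6°F

For a temperature interval the offset drops out; only the factor 1.8 applies.
94.8 × 1.8 = 170.6.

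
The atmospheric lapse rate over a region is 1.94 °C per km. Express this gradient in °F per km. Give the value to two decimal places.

Since only a temperature interval is involved, the additive offset between the scales drops out.
A change of 1°C is a change of 1.8°F, so 1.94 × 1.8 = 3.49.

3.49 °F/km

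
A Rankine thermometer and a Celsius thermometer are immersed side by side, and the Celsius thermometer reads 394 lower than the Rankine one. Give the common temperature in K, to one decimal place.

Let x be the Rankine reading; then the Celsius reading is 5/9·x - 273.15.
(5/9·x - 273.15) - x = -394  ⇒  (-4/9)·x = -120.85  ⇒  x = 271.9125°R.
In Celsius: (271.9125 - 491.67) × 5/9 = -122.0875°C.
In kelvin: -122.0875 + 273.15 = 151.1 K.

151.1 K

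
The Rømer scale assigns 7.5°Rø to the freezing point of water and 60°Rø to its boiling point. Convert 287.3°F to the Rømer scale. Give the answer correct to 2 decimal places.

81.96°Rø

First in Celsius: (287.3 - 32) × 5/9 = 141.8333°C.
Linearly onto the Rømer scale: 7.5 + (141.8333 / 100) × (60 - 7.5) = 81.96°Rø.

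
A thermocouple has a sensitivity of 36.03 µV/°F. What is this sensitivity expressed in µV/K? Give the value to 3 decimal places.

64.854 µV/K

The quantity depends on a temperature interval, so only the ratio of degree sizes applies; the offset between the scales is irrelevant.
A change of 1 K is a change of 1.8°F, so per K the value is 36.03 × 1.8 = 64.854.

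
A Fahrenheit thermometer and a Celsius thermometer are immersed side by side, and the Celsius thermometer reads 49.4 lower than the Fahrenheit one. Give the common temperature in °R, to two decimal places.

530.82°R

Let x be the Fahrenheit reading; then the Celsius reading is 5/9·x - 17.7778.
(5/9·x - 17.7778) - x = -49.4  ⇒  (-4/9)·x = -31.6222  ⇒  x = 71.1500°F.
In Celsius: (71.15 - 32) × 5/9 = 21.7500°C.
In Rankine: 21.7500 × 1.8 + 491.67 = 530.82°R.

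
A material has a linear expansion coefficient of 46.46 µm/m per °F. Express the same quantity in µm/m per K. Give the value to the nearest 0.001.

83.628 µm/m per K

The quantity depends on a temperature interval, so only the ratio of degree sizes applies; the offset between the scales is irrelevant.
A change of 1 K is a change of 1.8°F, so per K the value is 46.46 × 1.8 = 83.628.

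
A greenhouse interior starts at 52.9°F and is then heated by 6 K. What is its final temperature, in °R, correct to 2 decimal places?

523.37°R

Initial temperature in Celsius: (52.9 - 32) × 5/9 = 11.6111°C.
The 6 K change is an interval; Kelvin and Celsius degrees are the same size, so ΔC = +6°C.
Final Celsius temperature: 11.6111 + 6.0000 = 17.6111°C.
In Rankine: 17.6111 × 1.8 + 491.67 = 523.37°R.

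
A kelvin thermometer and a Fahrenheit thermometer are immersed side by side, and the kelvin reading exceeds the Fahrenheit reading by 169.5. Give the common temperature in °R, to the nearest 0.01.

Let x be the kelvin reading; then the Fahrenheit reading is 1.8·x - 459.67.
(1.8·x - 459.67) - x = -169.5  ⇒  (0.8)·x = 290.17  ⇒  x = 362.7125 K.
In Celsius: 362.7125 - 273.15 = 89.5625°C.
In Rankine: 89.5625 × 1.8 + 491.67 = 652.88°R.

652.88°R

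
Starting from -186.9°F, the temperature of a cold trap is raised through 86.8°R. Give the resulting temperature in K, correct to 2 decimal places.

199.76 K

Initial temperature in Celsius: (-186.9 - 32) × 5/9 = -121.6111°C.
The 86.8°R change is an interval, so only the factor 5/9 applies: +86.8 × 5/9 = +48.2222°C.
Final Celsius temperature: -121.6111 + 48.2222 = -73.3889°C.
In kelvin: -73.3889 + 273.15 = 199.76 K.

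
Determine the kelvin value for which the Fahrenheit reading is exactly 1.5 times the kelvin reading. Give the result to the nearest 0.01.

1532.23 K

Let K be the kelvin reading. The Fahrenheit reading is F = 1.8·K - 459.67.
Require F = 1.5·K: 1.8·K - 459.67 = 1.5·K.
(0.3)·K = 459.67  ⇒  K = 1532.23.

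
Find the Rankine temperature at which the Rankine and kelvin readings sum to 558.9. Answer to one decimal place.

359.3°R

Let R be the Rankine reading. The kelvin reading is K = 5/9·R.
Require R + K = 558.9: (14/9)·R = 558.9.
R = (558.9) / (14/9) = 359.3.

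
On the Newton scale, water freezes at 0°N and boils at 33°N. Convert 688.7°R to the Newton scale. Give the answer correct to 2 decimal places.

First in Celsius: (688.7 - 491.67) × 5/9 = 109.4611°C.
Linearly onto the Newton scale: 0 + (109.4611 / 100) × (33 - 0) = 36.12°N.

36.12°N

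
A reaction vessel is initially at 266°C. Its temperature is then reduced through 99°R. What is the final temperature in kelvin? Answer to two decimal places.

484.15 K

The 99°R change is an interval, so only the factor 5/9 applies: -99 × 5/9 = -55.0000°C.
Final Celsius temperature: 266.0000 - 55.0000 = 211.0000°C.
In kelvin: 211.0000 + 273.15 = 484.15 K.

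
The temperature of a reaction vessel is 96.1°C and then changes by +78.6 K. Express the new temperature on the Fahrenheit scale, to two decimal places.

The 78.6 K change is an interval; Kelvin and Celsius degrees are the same size, so ΔC = +78.6°C.
Final Celsius temperature: 96.1000 + 78.6000 = 174.7000°C.
In Fahrenheit: 174.7000 × 1.8 + 32 = 346.46°F.

346.46°F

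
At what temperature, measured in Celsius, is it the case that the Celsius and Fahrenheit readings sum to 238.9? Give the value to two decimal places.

Let C be the Celsius reading. The Fahrenheit reading is F = 1.8·C + 32.
Require C + F = 238.9: (2.8)·C + 32 = 238.9.
C = (238.9 - 32) / (2.8) = 73.89.

73.89°C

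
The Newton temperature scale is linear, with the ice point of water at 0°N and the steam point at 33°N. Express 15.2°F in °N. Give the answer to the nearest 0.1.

-3.1°N

First in Celsius: (15.2 - 32) × 5/9 = -9.3333°C.
Linearly onto the Newton scale: 0 + (-9.3333 / 100) × (33 - 0) = -3.1°N.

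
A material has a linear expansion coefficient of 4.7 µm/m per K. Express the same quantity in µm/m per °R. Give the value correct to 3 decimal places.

2.611 µm/m per °R

The quantity depends on a temperature interval, so only the ratio of degree sizes applies; the offset between the scales is irrelevant.
A change of 1°R is a change of 5/9 K, so per °R the value is 4.7 × 5/9 = 2.611.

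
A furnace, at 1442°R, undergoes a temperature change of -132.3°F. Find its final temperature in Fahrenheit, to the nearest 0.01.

Initial temperature in Celsius: (1442 - 491.67) × 5/9 = 527.9611°C.
The 132.3°F change is an interval, so only the factor 5/9 applies: -132.3 × 5/9 = -73.5000°C.
Final Celsius temperature: 527.9611 - 73.5000 = 454.4611°C.
In Fahrenheit: 454.4611 × 1.8 + 32 = 850.03°F.

850.03°F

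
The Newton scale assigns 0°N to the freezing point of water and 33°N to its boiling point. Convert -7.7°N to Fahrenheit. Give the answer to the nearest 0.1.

Linear interpolation between the fixed points: C = (-7.7 - 0) × 100 / (33 - 0) = -23.3333°C.
Then -23.3333 × 1.8 + 32 = -10.0°F.

-10.0°F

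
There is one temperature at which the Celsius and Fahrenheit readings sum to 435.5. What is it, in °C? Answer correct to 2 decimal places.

144.11°C

Let C be the Celsius reading. The Fahrenheit reading is F = 1.8·C + 32.
Require C + F = 435.5: (2.8)·C + 32 = 435.5.
C = (435.5 - 32) / (2.8) = 144.11.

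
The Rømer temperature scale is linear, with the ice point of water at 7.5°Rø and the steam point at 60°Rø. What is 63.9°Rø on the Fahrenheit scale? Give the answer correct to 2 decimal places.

Linear interpolation between the fixed points: C = (63.9 - 7.5) × 100 / (60 - 7.5) = 107.4286°C.
Then 107.4286 × 1.8 + 32 = 225.37°F.

225.37°F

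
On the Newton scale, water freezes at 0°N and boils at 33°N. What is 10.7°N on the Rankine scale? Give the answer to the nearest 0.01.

Linear interpolation between the fixed points: C = (10.7 - 0) × 100 / (33 - 0) = 32.4242°C.
Then 32.4242 × 1.8 + 491.67 = 550.03°R.

550.03°R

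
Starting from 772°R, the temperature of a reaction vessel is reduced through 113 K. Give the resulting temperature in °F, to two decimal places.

108.93°F

Initial temperature in Celsius: (772 - 491.67) × 5/9 = 155.7389°C.
The 113 K change is an interval; Kelvin and Celsius degrees are the same size, so ΔC = -113°C.
Final Celsius temperature: 155.7389 - 113.0000 = 42.7389°C.
In Fahrenheit: 42.7389 × 1.8 + 32 = 108.93°F.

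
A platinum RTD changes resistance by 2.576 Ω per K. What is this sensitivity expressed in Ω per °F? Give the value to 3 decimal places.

Since only a temperature interval is involved, the additive offset between the scales drops out.
A change of 1°F is a change of 5/9 K, so per °F the value is 2.576 × 5/9 = 1.431.

1.431 Ω per °F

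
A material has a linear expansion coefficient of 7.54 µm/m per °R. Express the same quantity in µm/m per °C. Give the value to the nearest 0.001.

The quantity depends on a temperature interval, so only the ratio of degree sizes applies; the offset between the scales is irrelevant.
A change of 1°C is a change of 1.8°R, so per °C the value is 7.54 × 1.8 = 13.572.

13.572 µm/m per °C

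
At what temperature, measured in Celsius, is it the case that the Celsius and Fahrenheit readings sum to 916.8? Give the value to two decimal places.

316.00°C

Let C be the Celsius reading. The Fahrenheit reading is F = 1.8·C + 32.
Require C + F = 916.8: (2.8)·C + 32 = 916.8.
C = (916.8 - 32) / (2.8) = 316.00.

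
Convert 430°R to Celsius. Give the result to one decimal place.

In Celsius: (430 - 491.67) × 5/9 = -34.2611°C.

-34.3°C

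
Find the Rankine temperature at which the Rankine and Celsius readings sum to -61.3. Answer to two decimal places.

Let R be the Rankine reading. The Celsius reading is C = 5/9·R - 273.15.
Require R + C = -61.3: (14/9)·R - 273.15 = -61.3.
R = (-61.3 + 273.15) / (14/9) = 136.19.

136.19°R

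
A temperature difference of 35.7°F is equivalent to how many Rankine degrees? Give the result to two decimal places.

Fahrenheit and Rankine degrees are the same size, so the interval is unchanged: 35.70.

35.70°R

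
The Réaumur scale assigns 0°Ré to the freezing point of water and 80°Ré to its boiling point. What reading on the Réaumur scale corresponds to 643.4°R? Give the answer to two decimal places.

67.44°Ré

First in Celsius: (643.4 - 491.67) × 5/9 = 84.2944°C.
Linearly onto the Réaumur scale: 0 + (84.2944 / 100) × (80 - 0) = 67.44°Ré.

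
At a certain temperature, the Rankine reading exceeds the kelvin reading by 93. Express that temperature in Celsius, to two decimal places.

Let x be the kelvin reading; then the Rankine reading is 1.8·x.
(1.8·x) - x = 93  ⇒  (0.8)·x = 93  ⇒  x = 116.2500 K.
In Celsius: 116.25 - 273.15 = -156.90°C.

-156.90°C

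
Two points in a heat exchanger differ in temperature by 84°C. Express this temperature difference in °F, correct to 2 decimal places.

Only the scale ratio 1.8 matters for a change in temperature.
84 × 1.8 = 151.20.

151.20°F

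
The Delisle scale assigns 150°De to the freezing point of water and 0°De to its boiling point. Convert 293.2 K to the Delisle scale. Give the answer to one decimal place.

First in Celsius: 293.2 - 273.15 = 20.0500°C.
Linearly onto the Delisle scale: 150 + (20.0500 / 100) × (0 - 150) = 119.9°De.

119.9°De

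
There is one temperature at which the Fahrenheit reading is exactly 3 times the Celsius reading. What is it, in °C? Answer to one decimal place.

Let C be the Celsius reading. The Fahrenheit reading is F = 1.8·C + 32.
Require F = 3·C: 1.8·C + 32 = 3·C.
(-1.2)·C = -32  ⇒  C = 26.7.

26.7°C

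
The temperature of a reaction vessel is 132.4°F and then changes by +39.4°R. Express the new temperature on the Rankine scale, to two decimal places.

631.47°R

Initial temperature in Celsius: (132.4 - 32) × 5/9 = 55.7778°C.
The 39.4°R change is an interval, so only the factor 5/9 applies: +39.4 × 5/9 = +21.8889°C.
Final Celsius temperature: 55.7778 + 21.8889 = 77.6667°C.
In Rankine: 77.6667 × 1.8 + 491.67 = 631.47°R.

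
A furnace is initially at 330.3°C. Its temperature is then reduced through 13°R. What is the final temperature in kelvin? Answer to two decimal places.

596.23 K

The 13°R change is an interval, so only the factor 5/9 applies: -13 × 5/9 = -7.2222°C.
Final Celsius temperature: 330.3000 - 7.2222 = 323.0778°C.
In kelvin: 323.0778 + 273.15 = 596.23 K.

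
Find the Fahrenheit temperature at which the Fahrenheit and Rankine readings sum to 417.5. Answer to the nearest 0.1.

-21.1°F

Let F be the Fahrenheit reading. The Rankine reading is R = 1·F + 459.67.
Require F + R = 417.5: (2)·F + 459.67 = 417.5.
F = (417.5 - 459.67) / (2) = -21.1.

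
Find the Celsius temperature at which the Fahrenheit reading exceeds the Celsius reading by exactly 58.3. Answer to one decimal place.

Let C be the Celsius reading. The Fahrenheit reading is F = 1.8·C + 32.
Require F - C = 58.3: (0.8)·C + 32 = 58.3.
C = (58.3 - 32) / (0.8) = 32.9.

32.9°C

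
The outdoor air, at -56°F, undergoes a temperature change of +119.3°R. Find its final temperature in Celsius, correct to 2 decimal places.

Initial temperature in Celsius: (-56 - 32) × 5/9 = -48.8889°C.
The 119.3°R change is an interval, so only the factor 5/9 applies: +119.3 × 5/9 = +66.2778°C.
Final Celsius temperature: -48.8889 + 66.2778 = 17.3889°C.

17.39°C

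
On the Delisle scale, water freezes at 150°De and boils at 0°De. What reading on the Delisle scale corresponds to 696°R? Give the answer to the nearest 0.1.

First in Celsius: (696 - 491.67) × 5/9 = 113.5167°C.
Linearly onto the Delisle scale: 150 + (113.5167 / 100) × (0 - 150) = -20.3°De.

-20.3°De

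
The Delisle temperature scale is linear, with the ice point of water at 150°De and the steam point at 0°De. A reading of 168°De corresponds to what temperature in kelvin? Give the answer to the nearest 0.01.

Linear interpolation between the fixed points: C = (168 - 150) × 100 / (0 - 150) = -12.0000°C.
Then -12.0000 + 273.15 = 261.15 K.

261.15 K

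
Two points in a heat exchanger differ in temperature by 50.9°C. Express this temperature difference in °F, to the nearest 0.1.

For a temperature interval the offset drops out; only the factor 1.8 applies.
50.9 × 1.8 = 91.6.

91.6°F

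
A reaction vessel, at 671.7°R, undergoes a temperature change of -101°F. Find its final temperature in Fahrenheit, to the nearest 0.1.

111.0°F

Initial temperature in Celsius: (671.7 - 491.67) × 5/9 = 100.0167°C.
The 101°F change is an interval, so only the factor 5/9 applies: -101 × 5/9 = -56.1111°C.
Final Celsius temperature: 100.0167 - 56.1111 = 43.9056°C.
In Fahrenheit: 43.9056 × 1.8 + 32 = 111.0°F.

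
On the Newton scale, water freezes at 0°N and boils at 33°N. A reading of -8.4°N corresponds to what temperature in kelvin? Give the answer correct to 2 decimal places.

247.70 K

Linear interpolation between the fixed points: C = (-8.4 - 0) × 100 / (33 - 0) = -25.4545°C.
Then -25.4545 + 273.15 = 247.70 K.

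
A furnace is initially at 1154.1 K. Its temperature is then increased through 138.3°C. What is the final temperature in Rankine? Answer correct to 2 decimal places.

Initial temperature in Celsius: 1154.1 - 273.15 = 880.9500°C.
Final Celsius temperature: 880.9500 + 138.3000 = 1019.2500°C.
In Rankine: 1019.2500 × 1.8 + 491.67 = 2326.32°R.

2326.32°R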